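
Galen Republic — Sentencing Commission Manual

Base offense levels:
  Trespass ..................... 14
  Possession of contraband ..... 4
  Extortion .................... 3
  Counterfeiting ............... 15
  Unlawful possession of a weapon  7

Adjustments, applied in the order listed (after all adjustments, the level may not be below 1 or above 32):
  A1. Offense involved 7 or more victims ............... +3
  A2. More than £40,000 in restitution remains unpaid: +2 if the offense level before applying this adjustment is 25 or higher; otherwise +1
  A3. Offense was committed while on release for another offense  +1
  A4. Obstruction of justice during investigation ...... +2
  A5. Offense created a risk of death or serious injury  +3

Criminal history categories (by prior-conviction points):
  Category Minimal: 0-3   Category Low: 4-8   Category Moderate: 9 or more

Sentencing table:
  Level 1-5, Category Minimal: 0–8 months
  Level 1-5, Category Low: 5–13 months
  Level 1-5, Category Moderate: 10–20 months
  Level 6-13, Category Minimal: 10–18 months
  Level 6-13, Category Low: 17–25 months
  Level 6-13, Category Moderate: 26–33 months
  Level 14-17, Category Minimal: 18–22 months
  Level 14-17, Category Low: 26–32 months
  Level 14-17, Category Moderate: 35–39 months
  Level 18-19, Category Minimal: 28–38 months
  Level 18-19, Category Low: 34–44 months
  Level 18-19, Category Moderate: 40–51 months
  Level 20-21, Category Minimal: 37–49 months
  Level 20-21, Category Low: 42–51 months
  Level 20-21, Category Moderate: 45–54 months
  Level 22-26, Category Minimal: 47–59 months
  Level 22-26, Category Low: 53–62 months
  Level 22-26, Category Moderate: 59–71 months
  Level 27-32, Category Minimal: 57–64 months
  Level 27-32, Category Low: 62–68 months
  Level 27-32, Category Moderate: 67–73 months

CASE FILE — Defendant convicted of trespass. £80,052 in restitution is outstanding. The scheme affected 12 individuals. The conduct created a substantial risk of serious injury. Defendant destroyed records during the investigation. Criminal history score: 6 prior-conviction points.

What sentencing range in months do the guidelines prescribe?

53-62 months

Base offense level for trespass: 14.
A1 applies: 14 + 3 = 17.
A2 applies (level before this adjustment is 17 < 25, so +1): 17 + 1 = 18.
A4 applies: 18 + 2 = 20.
A5 applies: 20 + 3 = 23.
Final offense level: 23.
Criminal history: 6 prior points → Category Low (4-8).
Level 23 falls in the 22-26 band.
Grid: Level 22-26 × Category Low = 53-62 months.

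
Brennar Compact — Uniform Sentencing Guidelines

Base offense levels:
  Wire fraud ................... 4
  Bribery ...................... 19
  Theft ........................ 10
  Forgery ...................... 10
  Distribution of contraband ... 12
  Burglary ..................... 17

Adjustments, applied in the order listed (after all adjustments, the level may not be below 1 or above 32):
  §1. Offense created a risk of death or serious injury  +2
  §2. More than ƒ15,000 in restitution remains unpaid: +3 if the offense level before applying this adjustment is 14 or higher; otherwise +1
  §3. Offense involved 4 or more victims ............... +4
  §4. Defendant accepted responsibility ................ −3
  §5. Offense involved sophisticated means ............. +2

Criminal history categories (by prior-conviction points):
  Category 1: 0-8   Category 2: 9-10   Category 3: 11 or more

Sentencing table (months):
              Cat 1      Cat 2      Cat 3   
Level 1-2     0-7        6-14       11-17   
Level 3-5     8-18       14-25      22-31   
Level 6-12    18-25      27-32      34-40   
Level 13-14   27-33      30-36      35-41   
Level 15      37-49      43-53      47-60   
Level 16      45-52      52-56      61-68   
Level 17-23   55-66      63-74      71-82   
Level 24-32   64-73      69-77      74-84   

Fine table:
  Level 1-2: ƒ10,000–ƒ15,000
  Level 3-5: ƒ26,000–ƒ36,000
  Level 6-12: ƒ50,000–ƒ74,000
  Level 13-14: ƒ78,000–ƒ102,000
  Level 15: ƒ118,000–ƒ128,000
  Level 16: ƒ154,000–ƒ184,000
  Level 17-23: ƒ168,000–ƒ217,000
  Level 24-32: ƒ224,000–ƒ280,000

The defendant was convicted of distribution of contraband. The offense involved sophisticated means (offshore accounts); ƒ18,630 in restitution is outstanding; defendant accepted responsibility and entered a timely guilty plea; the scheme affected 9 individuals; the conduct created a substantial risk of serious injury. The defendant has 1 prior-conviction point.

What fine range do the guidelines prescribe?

Base offense level for distribution of contraband: 12.
§1 applies: 12 + 2 = 14.
§2 applies (level before this adjustment is 14 ≥ 14, so +3): 14 + 3 = 17.
§3 applies: 17 + 4 = 21.
§4 applies: 21 − 3 = 18.
§5 applies: 18 + 2 = 20.
Final offense level: 20.
Level 20 falls in the 17-23 band.
Fine table: Level 17-23 → ƒ168,000–ƒ217,000.

ƒ168,000–ƒ217,000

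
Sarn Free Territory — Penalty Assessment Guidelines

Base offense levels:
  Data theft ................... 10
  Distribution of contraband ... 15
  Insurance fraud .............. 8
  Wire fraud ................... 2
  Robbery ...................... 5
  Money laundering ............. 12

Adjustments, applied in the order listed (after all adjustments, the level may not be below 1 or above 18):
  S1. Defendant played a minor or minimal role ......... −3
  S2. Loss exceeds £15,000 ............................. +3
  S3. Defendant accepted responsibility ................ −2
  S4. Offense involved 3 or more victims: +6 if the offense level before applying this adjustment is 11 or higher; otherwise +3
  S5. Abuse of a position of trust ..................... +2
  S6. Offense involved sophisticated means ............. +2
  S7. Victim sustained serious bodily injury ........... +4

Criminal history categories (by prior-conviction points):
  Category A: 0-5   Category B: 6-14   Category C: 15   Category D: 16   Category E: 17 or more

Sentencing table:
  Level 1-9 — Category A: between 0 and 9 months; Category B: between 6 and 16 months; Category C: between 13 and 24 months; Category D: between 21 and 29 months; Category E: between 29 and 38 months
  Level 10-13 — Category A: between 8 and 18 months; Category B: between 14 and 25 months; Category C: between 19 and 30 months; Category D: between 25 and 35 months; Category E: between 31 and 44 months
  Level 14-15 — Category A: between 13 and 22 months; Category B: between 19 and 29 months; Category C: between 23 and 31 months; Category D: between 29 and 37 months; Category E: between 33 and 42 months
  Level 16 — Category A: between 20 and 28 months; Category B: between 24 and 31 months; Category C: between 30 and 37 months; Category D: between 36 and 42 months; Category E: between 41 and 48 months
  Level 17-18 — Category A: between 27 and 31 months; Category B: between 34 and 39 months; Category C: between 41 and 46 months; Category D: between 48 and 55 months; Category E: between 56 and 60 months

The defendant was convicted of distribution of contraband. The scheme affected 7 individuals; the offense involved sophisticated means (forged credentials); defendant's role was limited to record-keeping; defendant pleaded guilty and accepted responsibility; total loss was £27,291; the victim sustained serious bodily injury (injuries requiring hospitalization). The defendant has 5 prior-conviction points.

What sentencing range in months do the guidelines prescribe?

27-31 months

Base offense level for distribution of contraband: 15.
S1 applies: 15 − 3 = 12.
S2 applies: 12 + 3 = 15.
S3 applies: 15 − 2 = 13.
S4 applies (level before this adjustment is 13 ≥ 11, so +6): 13 + 6 = 19.
S6 applies: 19 + 2 = 21.
S7 applies: 21 + 4 = 25.
Level 25 exceeds the maximum of 18; capped at 18.
Final offense level: 18.
Criminal history: 5 prior points → Category A (0-5).
Level 18 falls in the 17-18 band.
Grid: Level 17-18 × Category A = 27-31 months.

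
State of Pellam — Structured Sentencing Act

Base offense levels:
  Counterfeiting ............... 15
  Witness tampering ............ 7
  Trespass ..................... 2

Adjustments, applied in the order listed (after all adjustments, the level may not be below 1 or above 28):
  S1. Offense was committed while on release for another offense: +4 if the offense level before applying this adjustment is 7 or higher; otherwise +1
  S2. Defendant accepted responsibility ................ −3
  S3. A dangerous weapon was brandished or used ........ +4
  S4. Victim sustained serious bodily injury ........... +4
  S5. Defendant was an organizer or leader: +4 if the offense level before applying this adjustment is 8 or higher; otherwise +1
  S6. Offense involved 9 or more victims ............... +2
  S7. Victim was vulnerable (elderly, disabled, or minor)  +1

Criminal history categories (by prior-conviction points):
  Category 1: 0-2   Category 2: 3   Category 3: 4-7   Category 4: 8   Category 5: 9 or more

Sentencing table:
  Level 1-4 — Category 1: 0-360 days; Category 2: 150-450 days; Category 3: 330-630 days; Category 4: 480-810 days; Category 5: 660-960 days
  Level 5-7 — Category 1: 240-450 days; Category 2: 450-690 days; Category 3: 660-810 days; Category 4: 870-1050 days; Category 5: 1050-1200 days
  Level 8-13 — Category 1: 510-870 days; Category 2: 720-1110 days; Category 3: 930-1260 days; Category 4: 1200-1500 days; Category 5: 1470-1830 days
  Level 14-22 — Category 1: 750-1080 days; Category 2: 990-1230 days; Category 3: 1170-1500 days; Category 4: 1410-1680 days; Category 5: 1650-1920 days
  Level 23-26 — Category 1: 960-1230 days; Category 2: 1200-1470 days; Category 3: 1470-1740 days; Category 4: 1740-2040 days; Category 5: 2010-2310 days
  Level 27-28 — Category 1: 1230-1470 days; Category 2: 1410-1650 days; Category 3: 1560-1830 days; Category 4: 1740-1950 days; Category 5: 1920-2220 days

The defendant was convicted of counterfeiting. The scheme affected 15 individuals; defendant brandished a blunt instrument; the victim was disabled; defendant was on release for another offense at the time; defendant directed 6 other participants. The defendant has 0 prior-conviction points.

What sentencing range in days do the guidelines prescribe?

1230-1470 days

Base offense level for counterfeiting: 15.
S1 applies (level before this adjustment is 15 ≥ 7, so +4): 15 + 4 = 19.
S2 does not apply.
S3 applies: 19 + 4 = 23.
S5 applies (level before this adjustment is 23 ≥ 8, so +4): 23 + 4 = 27.
S6 applies: 27 + 2 = 29.
S7 applies: 29 + 1 = 30.
Level 30 exceeds the maximum of 28; capped at 28.
Final offense level: 28.
Criminal history: 0 prior points → Category 1 (0-2).
Level 28 falls in the 27-28 band.
Grid: Level 27-28 × Category 1 = 1230-1470 days.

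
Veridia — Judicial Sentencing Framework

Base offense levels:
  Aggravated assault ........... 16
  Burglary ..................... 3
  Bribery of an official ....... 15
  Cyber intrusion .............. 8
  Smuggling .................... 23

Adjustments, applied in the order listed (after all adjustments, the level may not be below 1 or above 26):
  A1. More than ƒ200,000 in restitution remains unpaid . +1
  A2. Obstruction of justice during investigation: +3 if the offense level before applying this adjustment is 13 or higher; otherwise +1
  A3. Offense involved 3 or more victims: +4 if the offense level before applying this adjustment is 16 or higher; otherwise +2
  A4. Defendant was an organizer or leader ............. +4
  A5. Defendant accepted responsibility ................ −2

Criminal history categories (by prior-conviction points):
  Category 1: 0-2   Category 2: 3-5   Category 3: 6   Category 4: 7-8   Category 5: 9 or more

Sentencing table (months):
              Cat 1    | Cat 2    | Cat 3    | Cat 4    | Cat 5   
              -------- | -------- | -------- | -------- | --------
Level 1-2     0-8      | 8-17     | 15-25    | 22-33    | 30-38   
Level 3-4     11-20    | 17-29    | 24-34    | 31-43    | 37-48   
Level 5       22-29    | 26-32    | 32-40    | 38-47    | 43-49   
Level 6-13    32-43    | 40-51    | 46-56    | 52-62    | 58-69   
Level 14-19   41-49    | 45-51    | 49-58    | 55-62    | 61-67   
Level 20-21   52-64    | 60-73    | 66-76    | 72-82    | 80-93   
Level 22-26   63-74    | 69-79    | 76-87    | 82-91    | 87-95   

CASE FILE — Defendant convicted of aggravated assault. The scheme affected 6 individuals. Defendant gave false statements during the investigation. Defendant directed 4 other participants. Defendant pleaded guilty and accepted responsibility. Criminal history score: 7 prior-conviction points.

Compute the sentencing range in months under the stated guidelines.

82-91 months

Base offense level for aggravated assault: 16.
A2 applies (level before this adjustment is 16 ≥ 13, so +3): 16 + 3 = 19.
A3 applies (level before this adjustment is 19 ≥ 16, so +4): 19 + 4 = 23.
A4 applies: 23 + 4 = 27.
A5 applies: 27 − 2 = 25.
Final offense level: 25.
Criminal history: 7 prior points → Category 4 (7-8).
Level 25 falls in the 22-26 band.
Grid: Level 22-26 × Category 4 = 82-91 months.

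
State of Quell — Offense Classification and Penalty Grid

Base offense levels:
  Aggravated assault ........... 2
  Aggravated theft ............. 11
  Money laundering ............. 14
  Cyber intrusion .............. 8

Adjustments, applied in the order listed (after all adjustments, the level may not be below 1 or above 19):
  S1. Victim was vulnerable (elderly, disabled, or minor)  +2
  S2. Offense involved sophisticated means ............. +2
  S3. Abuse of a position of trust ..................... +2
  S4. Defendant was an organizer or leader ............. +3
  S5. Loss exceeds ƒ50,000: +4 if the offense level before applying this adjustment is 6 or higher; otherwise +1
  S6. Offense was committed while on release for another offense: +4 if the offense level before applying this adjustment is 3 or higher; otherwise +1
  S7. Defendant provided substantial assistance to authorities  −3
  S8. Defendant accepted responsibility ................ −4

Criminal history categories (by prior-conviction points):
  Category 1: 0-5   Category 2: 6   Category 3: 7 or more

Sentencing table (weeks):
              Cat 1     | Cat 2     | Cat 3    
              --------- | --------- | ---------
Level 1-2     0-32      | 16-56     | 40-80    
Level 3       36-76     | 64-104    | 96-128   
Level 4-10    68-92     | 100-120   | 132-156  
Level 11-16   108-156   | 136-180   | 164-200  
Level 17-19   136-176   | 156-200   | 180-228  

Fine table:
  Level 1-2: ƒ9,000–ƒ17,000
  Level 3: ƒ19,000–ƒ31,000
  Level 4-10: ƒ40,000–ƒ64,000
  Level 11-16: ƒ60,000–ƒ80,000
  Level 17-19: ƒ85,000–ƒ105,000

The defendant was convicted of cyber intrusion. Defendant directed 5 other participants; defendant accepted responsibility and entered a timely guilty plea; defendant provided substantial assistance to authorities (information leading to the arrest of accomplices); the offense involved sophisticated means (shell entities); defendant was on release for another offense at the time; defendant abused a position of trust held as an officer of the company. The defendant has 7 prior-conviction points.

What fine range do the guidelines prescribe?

Base offense level for cyber intrusion: 8.
S1 does not apply.
S2 applies: 8 + 2 = 10.
S3 applies: 10 + 2 = 12.
S4 applies: 12 + 3 = 15.
S6 applies (level before this adjustment is 15 ≥ 3, so +4): 15 + 4 = 19.
S7 applies: 19 − 3 = 16.
S8 applies: 16 − 4 = 12.
Final offense level: 12.
Level 12 falls in the 11-16 band.
Fine table: Level 11-16 → ƒ60,000–ƒ80,000.

ƒ60,000–ƒ80,000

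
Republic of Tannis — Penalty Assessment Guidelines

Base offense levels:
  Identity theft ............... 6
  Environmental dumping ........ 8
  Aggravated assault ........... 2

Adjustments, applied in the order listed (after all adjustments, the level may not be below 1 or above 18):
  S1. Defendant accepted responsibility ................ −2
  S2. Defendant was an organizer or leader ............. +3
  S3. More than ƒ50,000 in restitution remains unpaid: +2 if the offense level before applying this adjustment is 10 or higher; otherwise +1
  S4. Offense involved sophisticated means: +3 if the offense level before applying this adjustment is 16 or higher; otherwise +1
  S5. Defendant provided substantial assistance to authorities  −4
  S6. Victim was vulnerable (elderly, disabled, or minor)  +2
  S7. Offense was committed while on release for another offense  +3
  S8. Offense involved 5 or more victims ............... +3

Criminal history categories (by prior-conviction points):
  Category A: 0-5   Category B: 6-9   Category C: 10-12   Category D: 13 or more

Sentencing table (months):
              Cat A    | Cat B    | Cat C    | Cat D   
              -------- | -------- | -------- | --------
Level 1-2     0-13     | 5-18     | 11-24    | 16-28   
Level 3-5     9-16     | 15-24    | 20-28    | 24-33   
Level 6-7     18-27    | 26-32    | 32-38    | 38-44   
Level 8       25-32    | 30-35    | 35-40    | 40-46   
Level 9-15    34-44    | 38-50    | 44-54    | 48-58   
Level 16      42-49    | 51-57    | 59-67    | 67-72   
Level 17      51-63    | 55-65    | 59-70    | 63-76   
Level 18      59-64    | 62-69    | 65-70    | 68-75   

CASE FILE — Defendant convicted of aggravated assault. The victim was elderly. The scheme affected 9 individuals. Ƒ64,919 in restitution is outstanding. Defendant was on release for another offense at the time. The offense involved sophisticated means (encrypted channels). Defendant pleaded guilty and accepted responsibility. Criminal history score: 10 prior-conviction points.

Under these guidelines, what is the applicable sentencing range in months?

44-54 months

Base offense level for aggravated assault: 2.
S1 applies: 2 − 2 = 0.
S2 does not apply.
S3 applies (level before this adjustment is 0 < 10, so +1): 0 + 1 = 1.
S4 applies (level before this adjustment is 1 < 16, so +1): 1 + 1 = 2.
S6 applies: 2 + 2 = 4.
S7 applies: 4 + 3 = 7.
S8 applies: 7 + 3 = 10.
Final offense level: 10.
Criminal history: 10 prior points → Category C (10-12).
Level 10 falls in the 9-15 band.
Grid: Level 9-15 × Category C = 44-54 months.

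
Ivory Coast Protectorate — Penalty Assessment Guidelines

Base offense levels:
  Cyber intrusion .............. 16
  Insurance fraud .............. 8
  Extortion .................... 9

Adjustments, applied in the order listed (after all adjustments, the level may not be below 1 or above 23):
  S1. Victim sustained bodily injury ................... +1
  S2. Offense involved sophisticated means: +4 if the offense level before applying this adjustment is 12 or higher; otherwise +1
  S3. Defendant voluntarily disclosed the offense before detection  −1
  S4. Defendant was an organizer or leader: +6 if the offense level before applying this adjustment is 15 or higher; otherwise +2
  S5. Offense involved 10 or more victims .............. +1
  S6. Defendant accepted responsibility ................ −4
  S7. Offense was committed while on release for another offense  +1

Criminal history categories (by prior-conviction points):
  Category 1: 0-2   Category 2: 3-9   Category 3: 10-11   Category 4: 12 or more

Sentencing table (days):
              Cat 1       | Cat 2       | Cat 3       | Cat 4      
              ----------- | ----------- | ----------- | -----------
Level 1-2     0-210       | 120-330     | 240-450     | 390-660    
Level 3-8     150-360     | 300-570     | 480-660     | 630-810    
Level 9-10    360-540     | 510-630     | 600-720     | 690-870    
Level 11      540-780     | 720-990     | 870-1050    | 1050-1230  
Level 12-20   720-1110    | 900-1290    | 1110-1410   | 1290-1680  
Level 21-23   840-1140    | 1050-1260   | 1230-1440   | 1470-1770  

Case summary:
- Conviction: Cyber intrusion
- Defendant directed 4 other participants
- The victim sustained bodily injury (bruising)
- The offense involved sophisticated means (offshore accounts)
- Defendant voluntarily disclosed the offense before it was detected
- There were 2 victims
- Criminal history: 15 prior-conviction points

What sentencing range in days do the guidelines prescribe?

Base offense level for cyber intrusion: 16.
S1 applies: 16 + 1 = 17.
S2 applies (level before this adjustment is 17 ≥ 12, so +4): 17 + 4 = 21.
S3 applies: 21 − 1 = 20.
S4 applies (level before this adjustment is 20 ≥ 15, so +6): 20 + 6 = 26.
S5 does not apply.
S6 does not apply.
S7 does not apply.
Level 26 exceeds the maximum of 23; capped at 23.
Final offense level: 23.
Criminal history: 15 prior points → Category 4 (12+).
Level 23 falls in the 21-23 band.
Grid: Level 21-23 × Category 4 = 1470-1770 days.

1470-1770 days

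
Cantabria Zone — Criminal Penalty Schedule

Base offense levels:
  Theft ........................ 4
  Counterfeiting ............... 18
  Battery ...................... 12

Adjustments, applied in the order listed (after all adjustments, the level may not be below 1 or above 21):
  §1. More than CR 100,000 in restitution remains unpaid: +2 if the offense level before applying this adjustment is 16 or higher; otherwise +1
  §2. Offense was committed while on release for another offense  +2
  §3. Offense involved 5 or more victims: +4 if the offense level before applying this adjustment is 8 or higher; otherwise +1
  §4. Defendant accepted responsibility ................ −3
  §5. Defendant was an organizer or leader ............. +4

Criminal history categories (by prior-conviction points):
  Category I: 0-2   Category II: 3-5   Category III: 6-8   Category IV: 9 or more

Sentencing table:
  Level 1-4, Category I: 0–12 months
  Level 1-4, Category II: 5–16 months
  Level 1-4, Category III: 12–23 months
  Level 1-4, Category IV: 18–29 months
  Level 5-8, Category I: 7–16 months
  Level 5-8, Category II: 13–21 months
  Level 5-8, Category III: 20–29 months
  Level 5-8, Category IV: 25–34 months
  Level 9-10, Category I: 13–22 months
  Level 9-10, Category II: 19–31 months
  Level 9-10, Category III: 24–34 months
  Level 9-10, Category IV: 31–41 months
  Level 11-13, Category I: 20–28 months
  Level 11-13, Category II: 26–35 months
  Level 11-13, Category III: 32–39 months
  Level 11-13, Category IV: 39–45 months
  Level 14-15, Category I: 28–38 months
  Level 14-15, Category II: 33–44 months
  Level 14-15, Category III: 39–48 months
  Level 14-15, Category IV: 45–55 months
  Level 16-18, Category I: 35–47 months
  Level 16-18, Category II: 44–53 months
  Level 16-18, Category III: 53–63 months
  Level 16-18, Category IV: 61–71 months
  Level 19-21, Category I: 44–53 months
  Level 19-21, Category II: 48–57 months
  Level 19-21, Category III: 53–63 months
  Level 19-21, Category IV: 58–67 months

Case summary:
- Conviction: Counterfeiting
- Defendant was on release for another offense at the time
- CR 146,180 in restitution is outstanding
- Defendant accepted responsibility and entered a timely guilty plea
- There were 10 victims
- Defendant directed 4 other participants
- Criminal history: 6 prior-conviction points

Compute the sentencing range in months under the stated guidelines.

Base offense level for counterfeiting: 18.
§1 applies (level before this adjustment is 18 ≥ 16, so +2): 18 + 2 = 20.
§2 applies: 20 + 2 = 22.
§3 applies (level before this adjustment is 22 ≥ 8, so +4): 22 + 4 = 26.
§4 applies: 26 − 3 = 23.
§5 applies: 23 + 4 = 27.
Level 27 exceeds the maximum of 21; capped at 21.
Final offense level: 21.
Criminal history: 6 prior points → Category III (6-8).
Level 21 falls in the 19-21 band.
Grid: Level 19-21 × Category III = 53-63 months.

53-63 months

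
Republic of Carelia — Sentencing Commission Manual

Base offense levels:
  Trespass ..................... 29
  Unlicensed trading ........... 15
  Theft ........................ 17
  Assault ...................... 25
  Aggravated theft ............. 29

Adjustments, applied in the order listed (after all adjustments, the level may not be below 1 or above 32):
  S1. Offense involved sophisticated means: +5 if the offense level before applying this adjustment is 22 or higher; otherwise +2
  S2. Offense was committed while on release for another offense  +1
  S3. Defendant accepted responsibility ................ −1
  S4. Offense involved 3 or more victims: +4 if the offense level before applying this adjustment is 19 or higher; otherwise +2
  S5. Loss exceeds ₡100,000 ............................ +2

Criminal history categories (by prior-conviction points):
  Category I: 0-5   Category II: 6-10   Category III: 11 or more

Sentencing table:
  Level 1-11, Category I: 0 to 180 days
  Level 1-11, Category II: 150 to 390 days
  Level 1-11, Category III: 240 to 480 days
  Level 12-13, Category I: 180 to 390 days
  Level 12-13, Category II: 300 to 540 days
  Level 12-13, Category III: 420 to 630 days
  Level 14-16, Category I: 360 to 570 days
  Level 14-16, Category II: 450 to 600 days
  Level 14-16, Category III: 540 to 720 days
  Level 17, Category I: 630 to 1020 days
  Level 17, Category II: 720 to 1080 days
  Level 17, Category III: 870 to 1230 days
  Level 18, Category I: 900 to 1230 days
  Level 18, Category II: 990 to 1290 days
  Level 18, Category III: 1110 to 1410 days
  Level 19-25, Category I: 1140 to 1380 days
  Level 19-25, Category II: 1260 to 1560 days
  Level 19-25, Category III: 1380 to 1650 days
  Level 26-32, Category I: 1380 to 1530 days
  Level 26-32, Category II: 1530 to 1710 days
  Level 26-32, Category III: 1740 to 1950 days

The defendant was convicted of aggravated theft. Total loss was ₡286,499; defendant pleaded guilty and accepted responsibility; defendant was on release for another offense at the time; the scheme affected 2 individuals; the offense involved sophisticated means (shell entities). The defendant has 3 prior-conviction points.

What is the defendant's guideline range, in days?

1380-1530 days

Base offense level for aggravated theft: 29.
S1 applies (level before this adjustment is 29 ≥ 22, so +5): 29 + 5 = 34.
S2 applies: 34 + 1 = 35.
S3 applies: 35 − 1 = 34.
S4 does not apply.
S5 applies: 34 + 2 = 36.
Level 36 exceeds the maximum of 32; capped at 32.
Final offense level: 32.
Criminal history: 3 prior points → Category I (0-5).
Level 32 falls in the 26-32 band.
Grid: Level 26-32 × Category I = 1380-1530 days.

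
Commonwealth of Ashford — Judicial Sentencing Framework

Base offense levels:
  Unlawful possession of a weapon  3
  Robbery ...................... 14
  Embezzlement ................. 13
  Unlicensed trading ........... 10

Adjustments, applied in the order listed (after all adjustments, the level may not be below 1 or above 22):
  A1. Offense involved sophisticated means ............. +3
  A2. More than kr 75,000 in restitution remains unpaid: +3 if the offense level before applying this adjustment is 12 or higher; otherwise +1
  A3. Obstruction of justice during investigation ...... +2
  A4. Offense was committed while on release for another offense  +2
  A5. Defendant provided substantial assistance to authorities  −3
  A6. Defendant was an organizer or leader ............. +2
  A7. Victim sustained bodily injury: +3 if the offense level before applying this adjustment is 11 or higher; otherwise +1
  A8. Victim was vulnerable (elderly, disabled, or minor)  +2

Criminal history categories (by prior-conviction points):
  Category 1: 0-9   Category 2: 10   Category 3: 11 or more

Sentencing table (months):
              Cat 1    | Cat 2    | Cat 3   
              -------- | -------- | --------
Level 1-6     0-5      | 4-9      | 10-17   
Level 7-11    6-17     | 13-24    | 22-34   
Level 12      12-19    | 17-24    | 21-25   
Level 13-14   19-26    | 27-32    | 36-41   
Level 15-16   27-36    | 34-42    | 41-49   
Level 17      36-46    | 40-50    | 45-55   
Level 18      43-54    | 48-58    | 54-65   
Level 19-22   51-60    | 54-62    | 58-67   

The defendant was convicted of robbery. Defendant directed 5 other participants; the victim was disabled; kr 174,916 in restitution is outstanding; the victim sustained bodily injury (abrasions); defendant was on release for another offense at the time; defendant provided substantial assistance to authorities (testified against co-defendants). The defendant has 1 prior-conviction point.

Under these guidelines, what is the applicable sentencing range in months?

Base offense level for robbery: 14.
A1 does not apply.
A2 applies (level before this adjustment is 14 ≥ 12, so +3): 14 + 3 = 17.
A4 applies: 17 + 2 = 19.
A5 applies: 19 − 3 = 16.
A6 applies: 16 + 2 = 18.
A7 applies (level before this adjustment is 18 ≥ 11, so +3): 18 + 3 = 21.
A8 applies: 21 + 2 = 23.
Level 23 exceeds the maximum of 22; capped at 22.
Final offense level: 22.
Criminal history: 1 prior point → Category 1 (0-9).
Level 22 falls in the 19-22 band.
Grid: Level 19-22 × Category 1 = 51-60 months.

51-60 months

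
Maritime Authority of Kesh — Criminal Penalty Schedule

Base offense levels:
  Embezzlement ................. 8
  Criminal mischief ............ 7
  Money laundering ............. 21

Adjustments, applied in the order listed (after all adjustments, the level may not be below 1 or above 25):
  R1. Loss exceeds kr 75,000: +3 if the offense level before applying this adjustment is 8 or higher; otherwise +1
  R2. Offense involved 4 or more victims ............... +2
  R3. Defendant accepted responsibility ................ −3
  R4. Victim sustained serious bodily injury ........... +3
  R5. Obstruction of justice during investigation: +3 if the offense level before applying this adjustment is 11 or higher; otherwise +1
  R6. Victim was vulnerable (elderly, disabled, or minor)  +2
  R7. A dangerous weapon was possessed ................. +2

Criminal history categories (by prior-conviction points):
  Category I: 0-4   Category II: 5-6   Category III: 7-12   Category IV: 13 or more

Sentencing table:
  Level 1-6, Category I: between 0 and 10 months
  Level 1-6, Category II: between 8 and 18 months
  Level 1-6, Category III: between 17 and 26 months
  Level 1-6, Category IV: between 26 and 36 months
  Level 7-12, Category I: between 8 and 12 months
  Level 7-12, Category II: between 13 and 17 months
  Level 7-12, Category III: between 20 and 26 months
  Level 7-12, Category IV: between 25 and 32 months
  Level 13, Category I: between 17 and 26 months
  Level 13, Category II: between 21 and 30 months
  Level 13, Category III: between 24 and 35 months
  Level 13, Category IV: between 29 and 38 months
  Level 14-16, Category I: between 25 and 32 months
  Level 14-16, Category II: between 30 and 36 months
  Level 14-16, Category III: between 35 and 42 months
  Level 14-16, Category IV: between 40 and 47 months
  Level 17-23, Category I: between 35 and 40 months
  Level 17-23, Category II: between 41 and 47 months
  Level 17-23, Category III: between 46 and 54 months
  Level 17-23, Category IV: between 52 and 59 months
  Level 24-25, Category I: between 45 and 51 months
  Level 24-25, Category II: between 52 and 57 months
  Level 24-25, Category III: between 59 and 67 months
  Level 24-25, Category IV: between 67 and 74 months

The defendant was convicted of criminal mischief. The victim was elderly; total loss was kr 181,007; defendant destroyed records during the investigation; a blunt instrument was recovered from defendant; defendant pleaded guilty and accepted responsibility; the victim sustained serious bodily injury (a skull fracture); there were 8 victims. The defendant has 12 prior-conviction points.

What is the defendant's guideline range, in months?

Base offense level for criminal mischief: 7.
R1 applies (level before this adjustment is 7 < 8, so +1): 7 + 1 = 8.
R2 applies: 8 + 2 = 10.
R3 applies: 10 − 3 = 7.
R4 applies: 7 + 3 = 10.
R5 applies (level before this adjustment is 10 < 11, so +1): 10 + 1 = 11.
R6 applies: 11 + 2 = 13.
R7 applies: 13 + 2 = 15.
Final offense level: 15.
Criminal history: 12 prior points → Category III (7-12).
Level 15 falls in the 14-16 band.
Grid: Level 14-16 × Category III = 35-42 months.

35-42 months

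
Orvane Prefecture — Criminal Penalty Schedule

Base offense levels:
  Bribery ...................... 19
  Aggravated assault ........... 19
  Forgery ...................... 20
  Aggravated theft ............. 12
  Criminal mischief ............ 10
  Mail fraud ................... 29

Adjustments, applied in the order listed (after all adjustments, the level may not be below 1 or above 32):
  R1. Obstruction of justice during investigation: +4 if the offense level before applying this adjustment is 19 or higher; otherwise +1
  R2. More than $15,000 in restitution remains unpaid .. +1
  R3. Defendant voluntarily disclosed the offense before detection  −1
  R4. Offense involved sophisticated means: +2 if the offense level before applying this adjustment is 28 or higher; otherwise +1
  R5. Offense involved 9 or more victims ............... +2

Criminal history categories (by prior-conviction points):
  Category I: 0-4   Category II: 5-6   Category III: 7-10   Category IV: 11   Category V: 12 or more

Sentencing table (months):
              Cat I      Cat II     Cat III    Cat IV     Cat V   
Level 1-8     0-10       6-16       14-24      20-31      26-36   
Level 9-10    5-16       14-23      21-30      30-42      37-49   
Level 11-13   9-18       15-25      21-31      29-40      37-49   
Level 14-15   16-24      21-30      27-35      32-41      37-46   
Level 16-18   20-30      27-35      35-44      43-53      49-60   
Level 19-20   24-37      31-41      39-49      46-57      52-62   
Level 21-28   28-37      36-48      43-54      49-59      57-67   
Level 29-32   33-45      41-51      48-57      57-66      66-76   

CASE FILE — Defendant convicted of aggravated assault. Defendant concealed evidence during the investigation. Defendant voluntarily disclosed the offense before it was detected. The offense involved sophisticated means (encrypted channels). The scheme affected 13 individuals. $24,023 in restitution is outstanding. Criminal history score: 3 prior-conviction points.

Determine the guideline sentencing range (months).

28-37 months

Base offense level for aggravated assault: 19.
R1 applies (level before this adjustment is 19 ≥ 19, so +4): 19 + 4 = 23.
R2 applies: 23 + 1 = 24.
R3 applies: 24 − 1 = 23.
R4 applies (level before this adjustment is 23 < 28, so +1): 23 + 1 = 24.
R5 applies: 24 + 2 = 26.
Final offense level: 26.
Criminal history: 3 prior points → Category I (0-4).
Level 26 falls in the 21-28 band.
Grid: Level 21-28 × Category I = 28-37 months.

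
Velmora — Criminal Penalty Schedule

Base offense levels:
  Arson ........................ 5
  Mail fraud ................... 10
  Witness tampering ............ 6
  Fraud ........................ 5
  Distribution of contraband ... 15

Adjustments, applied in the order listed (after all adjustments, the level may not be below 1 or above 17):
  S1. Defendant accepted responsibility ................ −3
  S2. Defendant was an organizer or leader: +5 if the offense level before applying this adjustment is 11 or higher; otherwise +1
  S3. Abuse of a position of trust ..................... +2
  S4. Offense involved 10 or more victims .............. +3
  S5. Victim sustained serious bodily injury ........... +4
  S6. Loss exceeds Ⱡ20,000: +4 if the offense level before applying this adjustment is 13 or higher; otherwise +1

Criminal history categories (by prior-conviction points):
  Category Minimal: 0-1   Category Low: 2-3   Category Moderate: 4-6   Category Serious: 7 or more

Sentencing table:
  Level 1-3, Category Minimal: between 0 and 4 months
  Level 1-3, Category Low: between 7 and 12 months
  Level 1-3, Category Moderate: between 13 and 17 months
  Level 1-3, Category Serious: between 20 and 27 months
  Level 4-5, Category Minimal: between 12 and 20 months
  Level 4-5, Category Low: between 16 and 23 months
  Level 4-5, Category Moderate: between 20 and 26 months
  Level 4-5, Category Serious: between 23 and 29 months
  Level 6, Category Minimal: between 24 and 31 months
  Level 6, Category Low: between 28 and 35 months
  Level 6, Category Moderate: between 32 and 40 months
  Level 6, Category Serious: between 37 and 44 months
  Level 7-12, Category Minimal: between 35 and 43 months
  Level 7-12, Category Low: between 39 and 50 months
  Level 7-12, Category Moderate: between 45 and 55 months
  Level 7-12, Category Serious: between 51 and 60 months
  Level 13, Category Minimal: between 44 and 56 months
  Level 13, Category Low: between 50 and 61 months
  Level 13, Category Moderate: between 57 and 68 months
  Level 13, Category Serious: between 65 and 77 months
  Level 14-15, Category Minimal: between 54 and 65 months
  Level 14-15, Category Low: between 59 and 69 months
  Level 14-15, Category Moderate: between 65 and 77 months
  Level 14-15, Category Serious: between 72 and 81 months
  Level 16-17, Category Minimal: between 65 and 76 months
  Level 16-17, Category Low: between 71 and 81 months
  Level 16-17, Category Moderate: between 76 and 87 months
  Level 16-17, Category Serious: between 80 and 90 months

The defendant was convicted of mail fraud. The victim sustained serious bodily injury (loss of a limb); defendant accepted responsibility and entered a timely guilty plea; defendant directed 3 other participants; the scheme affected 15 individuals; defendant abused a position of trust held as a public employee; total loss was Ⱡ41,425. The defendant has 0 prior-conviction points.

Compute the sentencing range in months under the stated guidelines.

65-76 months

Base offense level for mail fraud: 10.
S1 applies: 10 − 3 = 7.
S2 applies (level before this adjustment is 7 < 11, so +1): 7 + 1 = 8.
S3 applies: 8 + 2 = 10.
S4 applies: 10 + 3 = 13.
S5 applies: 13 + 4 = 17.
S6 applies (level before this adjustment is 17 ≥ 13, so +4): 17 + 4 = 21.
Level 21 exceeds the maximum of 17; capped at 17.
Final offense level: 17.
Criminal history: 0 prior points → Category Minimal (0-1).
Level 17 falls in the 16-17 band.
Grid: Level 16-17 × Category Minimal = 65-76 months.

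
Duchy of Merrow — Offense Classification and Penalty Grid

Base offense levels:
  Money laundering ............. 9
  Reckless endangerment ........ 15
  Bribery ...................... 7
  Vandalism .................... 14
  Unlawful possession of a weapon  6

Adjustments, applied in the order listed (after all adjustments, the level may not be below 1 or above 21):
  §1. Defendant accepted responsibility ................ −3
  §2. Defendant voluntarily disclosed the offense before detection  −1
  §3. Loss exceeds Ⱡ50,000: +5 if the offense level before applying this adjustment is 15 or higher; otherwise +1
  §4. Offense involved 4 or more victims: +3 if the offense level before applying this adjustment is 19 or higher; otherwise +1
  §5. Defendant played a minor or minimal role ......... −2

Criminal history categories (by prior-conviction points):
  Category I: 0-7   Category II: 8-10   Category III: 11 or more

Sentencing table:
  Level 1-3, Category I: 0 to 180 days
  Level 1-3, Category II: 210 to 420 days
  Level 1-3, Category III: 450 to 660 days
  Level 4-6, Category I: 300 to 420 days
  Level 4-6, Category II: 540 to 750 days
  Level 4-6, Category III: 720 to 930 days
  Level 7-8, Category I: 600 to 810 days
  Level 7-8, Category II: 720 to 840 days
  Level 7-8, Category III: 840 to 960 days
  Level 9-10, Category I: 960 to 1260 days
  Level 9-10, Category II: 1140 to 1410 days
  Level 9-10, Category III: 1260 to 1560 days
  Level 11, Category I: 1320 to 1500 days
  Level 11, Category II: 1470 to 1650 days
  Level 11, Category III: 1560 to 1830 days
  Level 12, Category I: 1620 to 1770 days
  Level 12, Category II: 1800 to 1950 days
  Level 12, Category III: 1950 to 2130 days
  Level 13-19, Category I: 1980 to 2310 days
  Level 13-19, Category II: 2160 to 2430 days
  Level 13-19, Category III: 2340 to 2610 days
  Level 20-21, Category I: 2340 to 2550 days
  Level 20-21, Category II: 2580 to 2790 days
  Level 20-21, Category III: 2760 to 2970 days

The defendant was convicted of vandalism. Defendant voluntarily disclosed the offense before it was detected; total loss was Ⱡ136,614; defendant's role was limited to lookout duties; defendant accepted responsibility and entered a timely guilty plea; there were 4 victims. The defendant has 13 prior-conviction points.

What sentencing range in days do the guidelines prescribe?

Base offense level for vandalism: 14.
§1 applies: 14 − 3 = 11.
§2 applies: 11 − 1 = 10.
§3 applies (level before this adjustment is 10 < 15, so +1): 10 + 1 = 11.
§4 applies (level before this adjustment is 11 < 19, so +1): 11 + 1 = 12.
§5 applies: 12 − 2 = 10.
Final offense level: 10.
Criminal history: 13 prior points → Category III (11+).
Level 10 falls in the 9-10 band.
Grid: Level 9-10 × Category III = 1260-1560 days.

1260-1560 days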